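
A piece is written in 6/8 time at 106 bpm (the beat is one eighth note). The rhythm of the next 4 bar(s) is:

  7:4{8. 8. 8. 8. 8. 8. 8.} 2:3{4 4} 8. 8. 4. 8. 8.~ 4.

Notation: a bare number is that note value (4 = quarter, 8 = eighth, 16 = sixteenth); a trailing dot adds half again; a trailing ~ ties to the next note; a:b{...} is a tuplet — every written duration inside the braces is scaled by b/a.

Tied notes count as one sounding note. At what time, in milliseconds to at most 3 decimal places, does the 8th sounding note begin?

1. 0.0ms @ 0 + 485.175ms (6/7)
2. 485.175ms @ 6/7 + 485.175ms (6/7)
3. 970.35ms @ 12/7 + 485.175ms (6/7)
4. 1455.526ms @ 18/7 + 485.175ms (6/7)
5. 1940.701ms @ 24/7 + 485.175ms (6/7)
6. 2425.876ms @ 30/7 + 485.175ms (6/7)
7. 2911.051ms @ 36/7 + 485.175ms (6/7)
8. 3396.226ms @ 6 + 1698.113ms (3)
9. 5094.34ms @ 9 + 1698.113ms (3)
10. 6792.453ms @ 12 + 849.057ms (3/2)
11. 7641.509ms @ 27/2 + 849.057ms (3/2)
12. 8490.566ms @ 15 + 1698.113ms (3)
13. 10188.679ms @ 18 + 849.057ms (3/2)
14. 11037.736ms @ 39/2 + 2547.17ms (9/2)

note 8 onset = 6b = 3396.226ms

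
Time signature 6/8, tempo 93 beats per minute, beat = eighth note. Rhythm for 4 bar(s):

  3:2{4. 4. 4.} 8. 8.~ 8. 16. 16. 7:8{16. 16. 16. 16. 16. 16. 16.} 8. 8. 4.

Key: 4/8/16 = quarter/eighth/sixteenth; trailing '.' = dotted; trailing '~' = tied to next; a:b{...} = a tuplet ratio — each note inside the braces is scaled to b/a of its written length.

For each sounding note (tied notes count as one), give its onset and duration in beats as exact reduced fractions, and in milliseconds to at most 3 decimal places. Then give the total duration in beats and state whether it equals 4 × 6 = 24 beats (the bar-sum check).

1) 0.0ms=0b +1290.323ms=2b
2) 1290.323ms=2b +1290.323ms=2b
3) 2580.645ms=4b +1290.323ms=2b
4) 3870.968ms=6b +967.742ms=3/2b
5) 4838.71ms=15/2b +1935.484ms=3b
6) 6774.194ms=21/2b +483.871ms=3/4b
7) 7258.065ms=45/4b +483.871ms=3/4b
8) 7741.935ms=12b +552.995ms=6/7b
9) 8294.931ms=90/7b +552.995ms=6/7b
10) 8847.926ms=96/7b +552.995ms=6/7b
11) 9400.922ms=102/7b +552.995ms=6/7b
12) 9953.917ms=108/7b +552.995ms=6/7b
13) 10506.912ms=114/7b +552.995ms=6/7b
14) 11059.908ms=120/7b +552.995ms=6/7b
15) 11612.903ms=18b +967.742ms=3/2b
16) 12580.645ms=39/2b +967.742ms=3/2b
17) 13548.387ms=21b +1935.484ms=3b
Σ=24b of 24 (93bpm 6/8) — PASS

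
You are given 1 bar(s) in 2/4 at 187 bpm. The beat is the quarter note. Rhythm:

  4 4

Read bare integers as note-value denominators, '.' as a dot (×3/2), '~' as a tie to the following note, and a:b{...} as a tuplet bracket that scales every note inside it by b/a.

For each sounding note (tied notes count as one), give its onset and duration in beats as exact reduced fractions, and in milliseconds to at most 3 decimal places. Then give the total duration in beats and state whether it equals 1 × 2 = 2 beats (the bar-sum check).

1) 0.0ms=0b +320.856ms=1b
2) 320.856ms=1b +320.856ms=1b
Σ=2b of 2 (187bpm 2/4) — PASS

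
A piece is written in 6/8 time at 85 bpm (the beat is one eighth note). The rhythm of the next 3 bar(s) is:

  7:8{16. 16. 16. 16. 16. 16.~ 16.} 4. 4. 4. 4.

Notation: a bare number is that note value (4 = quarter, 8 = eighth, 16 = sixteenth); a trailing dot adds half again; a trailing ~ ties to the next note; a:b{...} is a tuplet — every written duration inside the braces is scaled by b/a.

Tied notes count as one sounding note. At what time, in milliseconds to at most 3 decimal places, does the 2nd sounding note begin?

1. 0.0ms @ 0 + 605.042ms (6/7)
2. 605.042ms @ 6/7 + 605.042ms (6/7)
3. 1210.084ms @ 12/7 + 605.042ms (6/7)
4. 1815.126ms @ 18/7 + 605.042ms (6/7)
5. 2420.168ms @ 24/7 + 605.042ms (6/7)
6. 3025.21ms @ 30/7 + 1210.084ms (12/7)
7. 4235.294ms @ 6 + 2117.647ms (3)
8. 6352.941ms @ 9 + 2117.647ms (3)
9. 8470.588ms @ 12 + 2117.647ms (3)
10. 10588.235ms @ 15 + 2117.647ms (3)

note 2 onset = 6/7b = 605.042ms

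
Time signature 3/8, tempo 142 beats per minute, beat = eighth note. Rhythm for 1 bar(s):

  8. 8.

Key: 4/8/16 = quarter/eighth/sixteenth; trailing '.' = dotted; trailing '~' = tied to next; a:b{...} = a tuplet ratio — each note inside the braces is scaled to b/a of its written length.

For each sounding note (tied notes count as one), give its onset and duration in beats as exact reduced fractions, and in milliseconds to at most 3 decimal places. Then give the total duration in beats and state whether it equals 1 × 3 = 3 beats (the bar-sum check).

1) 0.0ms=0b +633.803ms=3/2b
2) 633.803ms=3/2b +633.803ms=3/2b
Σ=3b of 3 (142bpm 3/8) — PASS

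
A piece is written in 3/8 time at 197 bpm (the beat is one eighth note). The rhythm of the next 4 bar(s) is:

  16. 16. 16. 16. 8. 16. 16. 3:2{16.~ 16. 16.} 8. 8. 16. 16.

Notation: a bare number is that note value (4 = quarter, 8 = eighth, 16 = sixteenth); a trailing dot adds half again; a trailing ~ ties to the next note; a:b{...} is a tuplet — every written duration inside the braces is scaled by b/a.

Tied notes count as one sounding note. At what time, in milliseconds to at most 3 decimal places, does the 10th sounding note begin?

note 10 onset = 15/2b = 2284.264ms

1. 0.0ms @ 0 + 228.426ms (3/4)
2. 228.426ms @ 3/4 + 228.426ms (3/4)
3. 456.853ms @ 3/2 + 228.426ms (3/4)
4. 685.279ms @ 9/4 + 228.426ms (3/4)
5. 913.706ms @ 3 + 456.853ms (3/2)
6. 1370.558ms @ 9/2 + 228.426ms (3/4)
7. 1598.985ms @ 21/4 + 228.426ms (3/4)
8. 1827.411ms @ 6 + 304.569ms (1)
9. 2131.98ms @ 7 + 152.284ms (1/2)
10. 2284.264ms @ 15/2 + 456.853ms (3/2)
11. 2741.117ms @ 9 + 456.853ms (3/2)
12. 3197.97ms @ 21/2 + 228.426ms (3/4)
13. 3426.396ms @ 45/4 + 228.426ms (3/4)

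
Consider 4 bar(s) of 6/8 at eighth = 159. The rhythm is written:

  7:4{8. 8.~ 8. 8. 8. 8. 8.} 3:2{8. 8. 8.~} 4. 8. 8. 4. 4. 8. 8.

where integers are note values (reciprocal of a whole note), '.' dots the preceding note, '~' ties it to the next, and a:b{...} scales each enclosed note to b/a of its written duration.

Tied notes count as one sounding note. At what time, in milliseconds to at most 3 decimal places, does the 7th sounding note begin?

1. 0.0ms @ 0 + 323.45ms (6/7)
2. 323.45ms @ 6/7 + 646.9ms (12/7)
3. 970.35ms @ 18/7 + 323.45ms (6/7)
4. 1293.801ms @ 24/7 + 323.45ms (6/7)
5. 1617.251ms @ 30/7 + 323.45ms (6/7)
6. 1940.701ms @ 36/7 + 323.45ms (6/7)
7. 2264.151ms @ 6 + 377.358ms (1)
8. 2641.509ms @ 7 + 377.358ms (1)
9. 3018.868ms @ 8 + 1509.434ms (4)
10. 4528.302ms @ 12 + 566.038ms (3/2)
11. 5094.34ms @ 27/2 + 566.038ms (3/2)
12. 5660.377ms @ 15 + 1132.075ms (3)
13. 6792.453ms @ 18 + 1132.075ms (3)
14. 7924.528ms @ 21 + 566.038ms (3/2)
15. 8490.566ms @ 45/2 + 566.038ms (3/2)

note 7 onset = 6b = 2264.151ms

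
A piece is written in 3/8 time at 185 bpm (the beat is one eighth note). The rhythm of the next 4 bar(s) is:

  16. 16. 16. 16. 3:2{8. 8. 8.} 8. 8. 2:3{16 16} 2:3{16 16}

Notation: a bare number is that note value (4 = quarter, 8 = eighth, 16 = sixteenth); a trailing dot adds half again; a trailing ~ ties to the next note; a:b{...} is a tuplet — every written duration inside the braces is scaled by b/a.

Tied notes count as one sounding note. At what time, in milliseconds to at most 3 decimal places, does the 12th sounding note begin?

1. 0.0ms @ 0 + 243.243ms (3/4)
2. 243.243ms @ 3/4 + 243.243ms (3/4)
3. 486.486ms @ 3/2 + 243.243ms (3/4)
4. 729.73ms @ 9/4 + 243.243ms (3/4)
5. 972.973ms @ 3 + 324.324ms (1)
6. 1297.297ms @ 4 + 324.324ms (1)
7. 1621.622ms @ 5 + 324.324ms (1)
8. 1945.946ms @ 6 + 486.486ms (3/2)
9. 2432.432ms @ 15/2 + 486.486ms (3/2)
10. 2918.919ms @ 9 + 243.243ms (3/4)
11. 3162.162ms @ 39/4 + 243.243ms (3/4)
12. 3405.405ms @ 21/2 + 243.243ms (3/4)
13. 3648.649ms @ 45/4 + 243.243ms (3/4)

note 12 onset = 21/2b = 3405.405ms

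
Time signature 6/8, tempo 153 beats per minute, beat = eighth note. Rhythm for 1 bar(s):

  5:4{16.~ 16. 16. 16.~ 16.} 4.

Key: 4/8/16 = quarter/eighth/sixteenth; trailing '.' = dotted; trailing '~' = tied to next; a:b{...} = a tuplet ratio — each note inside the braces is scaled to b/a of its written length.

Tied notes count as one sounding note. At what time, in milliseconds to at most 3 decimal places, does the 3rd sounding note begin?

1. 0.0ms @ 0 + 470.588ms (6/5)
2. 470.588ms @ 6/5 + 235.294ms (3/5)
3. 705.882ms @ 9/5 + 470.588ms (6/5)
4. 1176.471ms @ 3 + 1176.471ms (3)

note 3 onset = 9/5b = 705.882ms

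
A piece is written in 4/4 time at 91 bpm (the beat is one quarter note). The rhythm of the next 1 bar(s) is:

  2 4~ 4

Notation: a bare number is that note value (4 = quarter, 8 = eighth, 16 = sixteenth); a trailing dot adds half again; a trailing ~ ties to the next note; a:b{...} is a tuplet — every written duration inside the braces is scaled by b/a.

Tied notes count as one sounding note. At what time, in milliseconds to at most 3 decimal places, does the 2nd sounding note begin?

1. 0.0ms @ 0 + 1318.681ms (2)
2. 1318.681ms @ 2 + 1318.681ms (2)

note 2 onset = 2b = 1318.681ms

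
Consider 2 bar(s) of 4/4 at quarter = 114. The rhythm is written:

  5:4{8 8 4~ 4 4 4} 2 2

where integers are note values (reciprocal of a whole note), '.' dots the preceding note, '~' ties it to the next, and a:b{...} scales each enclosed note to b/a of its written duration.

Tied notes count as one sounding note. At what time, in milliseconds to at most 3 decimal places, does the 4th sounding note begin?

1. 0.0ms @ 0 + 210.526ms (2/5)
2. 210.526ms @ 2/5 + 210.526ms (2/5)
3. 421.053ms @ 4/5 + 842.105ms (8/5)
4. 1263.158ms @ 12/5 + 421.053ms (4/5)
5. 1684.211ms @ 16/5 + 421.053ms (4/5)
6. 2105.263ms @ 4 + 1052.632ms (2)
7. 3157.895ms @ 6 + 1052.632ms (2)

note 4 onset = 12/5b = 1263.158ms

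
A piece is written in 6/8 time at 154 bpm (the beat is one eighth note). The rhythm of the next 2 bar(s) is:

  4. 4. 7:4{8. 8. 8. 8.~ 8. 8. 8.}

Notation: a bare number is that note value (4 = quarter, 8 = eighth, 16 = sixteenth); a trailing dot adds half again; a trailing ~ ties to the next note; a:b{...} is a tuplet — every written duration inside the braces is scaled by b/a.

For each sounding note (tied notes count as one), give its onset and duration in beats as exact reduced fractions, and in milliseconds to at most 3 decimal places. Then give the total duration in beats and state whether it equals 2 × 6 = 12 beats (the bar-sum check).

1) 0.0ms=0b +1168.831ms=3b
2) 1168.831ms=3b +1168.831ms=3b
3) 2337.662ms=6b +333.952ms=6/7b
4) 2671.614ms=48/7b +333.952ms=6/7b
5) 3005.566ms=54/7b +333.952ms=6/7b
6) 3339.518ms=60/7b +667.904ms=12/7b
7) 4007.421ms=72/7b +333.952ms=6/7b
8) 4341.373ms=78/7b +333.952ms=6/7b
Σ=12b of 12 (154bpm 6/8) — PASS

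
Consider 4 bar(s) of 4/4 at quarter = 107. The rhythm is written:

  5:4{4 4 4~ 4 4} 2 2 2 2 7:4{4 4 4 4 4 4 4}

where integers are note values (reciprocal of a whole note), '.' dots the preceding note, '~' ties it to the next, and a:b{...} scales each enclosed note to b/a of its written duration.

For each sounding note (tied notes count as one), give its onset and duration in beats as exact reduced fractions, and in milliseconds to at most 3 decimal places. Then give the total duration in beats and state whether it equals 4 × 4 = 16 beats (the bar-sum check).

1) 0.0ms=0b +448.598ms=4/5b
2) 448.598ms=4/5b +448.598ms=4/5b
3) 897.196ms=8/5b +897.196ms=8/5b
4) 1794.393ms=16/5b +448.598ms=4/5b
5) 2242.991ms=4b +1121.495ms=2b
6) 3364.486ms=6b +1121.495ms=2b
7) 4485.981ms=8b +1121.495ms=2b
8) 5607.477ms=10b +1121.495ms=2b
9) 6728.972ms=12b +320.427ms=4/7b
10) 7049.399ms=88/7b +320.427ms=4/7b
11) 7369.826ms=92/7b +320.427ms=4/7b
12) 7690.254ms=96/7b +320.427ms=4/7b
13) 8010.681ms=100/7b +320.427ms=4/7b
14) 8331.108ms=104/7b +320.427ms=4/7b
15) 8651.535ms=108/7b +320.427ms=4/7b
Σ=16b of 16 (107bpm 4/4) — PASS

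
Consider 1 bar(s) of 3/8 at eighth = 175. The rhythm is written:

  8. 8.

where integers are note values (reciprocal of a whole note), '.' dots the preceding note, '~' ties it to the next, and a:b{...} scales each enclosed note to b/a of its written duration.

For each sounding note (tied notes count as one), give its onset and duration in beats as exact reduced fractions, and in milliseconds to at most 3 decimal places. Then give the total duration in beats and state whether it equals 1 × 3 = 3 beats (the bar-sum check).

1) 0.0ms=0b +514.286ms=3/2b
2) 514.286ms=3/2b +514.286ms=3/2b
Σ=3b of 3 (175bpm 3/8) — PASS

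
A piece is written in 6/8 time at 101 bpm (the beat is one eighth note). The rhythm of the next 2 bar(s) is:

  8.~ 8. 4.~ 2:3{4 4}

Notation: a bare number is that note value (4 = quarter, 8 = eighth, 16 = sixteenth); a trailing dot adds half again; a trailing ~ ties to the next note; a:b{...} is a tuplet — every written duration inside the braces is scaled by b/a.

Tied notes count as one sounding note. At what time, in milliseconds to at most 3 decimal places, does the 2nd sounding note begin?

note 2 onset = 3b = 1782.178ms

1. 0.0ms @ 0 + 1782.178ms (3)
2. 1782.178ms @ 3 + 3564.356ms (6)
3. 5346.535ms @ 9 + 1782.178ms (3)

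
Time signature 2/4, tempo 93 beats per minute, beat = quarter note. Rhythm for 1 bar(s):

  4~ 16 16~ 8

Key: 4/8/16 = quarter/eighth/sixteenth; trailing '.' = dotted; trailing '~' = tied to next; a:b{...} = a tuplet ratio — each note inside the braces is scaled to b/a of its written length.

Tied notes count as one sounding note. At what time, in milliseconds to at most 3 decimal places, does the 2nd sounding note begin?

note 2 onset = 5/4b = 806.452ms

1. 0.0ms @ 0 + 806.452ms (5/4)
2. 806.452ms @ 5/4 + 483.871ms (3/4)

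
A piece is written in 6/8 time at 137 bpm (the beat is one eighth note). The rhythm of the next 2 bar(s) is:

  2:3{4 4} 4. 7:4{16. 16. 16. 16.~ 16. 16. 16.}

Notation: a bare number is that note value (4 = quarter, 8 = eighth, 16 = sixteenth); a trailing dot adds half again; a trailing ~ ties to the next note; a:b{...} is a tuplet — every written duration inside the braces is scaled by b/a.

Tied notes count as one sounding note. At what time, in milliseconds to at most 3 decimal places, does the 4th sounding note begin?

1. 0.0ms @ 0 + 1313.869ms (3)
2. 1313.869ms @ 3 + 1313.869ms (3)
3. 2627.737ms @ 6 + 1313.869ms (3)
4. 3941.606ms @ 9 + 187.696ms (3/7)
5. 4129.301ms @ 66/7 + 187.696ms (3/7)
6. 4316.997ms @ 69/7 + 187.696ms (3/7)
7. 4504.692ms @ 72/7 + 375.391ms (6/7)
8. 4880.083ms @ 78/7 + 187.696ms (3/7)
9. 5067.779ms @ 81/7 + 187.696ms (3/7)

note 4 onset = 9b = 3941.606ms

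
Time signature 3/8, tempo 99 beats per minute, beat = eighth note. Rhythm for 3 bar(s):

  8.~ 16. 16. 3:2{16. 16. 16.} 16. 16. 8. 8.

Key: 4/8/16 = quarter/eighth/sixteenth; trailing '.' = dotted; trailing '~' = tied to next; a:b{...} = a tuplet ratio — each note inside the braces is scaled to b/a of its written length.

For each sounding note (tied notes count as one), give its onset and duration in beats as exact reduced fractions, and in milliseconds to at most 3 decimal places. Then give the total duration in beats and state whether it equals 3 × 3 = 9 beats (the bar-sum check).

1) 0.0ms=0b +1363.636ms=9/4b
2) 1363.636ms=9/4b +454.545ms=3/4b
3) 1818.182ms=3b +303.03ms=1/2b
4) 2121.212ms=7/2b +303.03ms=1/2b
5) 2424.242ms=4b +303.03ms=1/2b
6) 2727.273ms=9/2b +454.545ms=3/4b
7) 3181.818ms=21/4b +454.545ms=3/4b
8) 3636.364ms=6b +909.091ms=3/2b
9) 4545.455ms=15/2b +909.091ms=3/2b
Σ=9b of 9 (99bpm 3/8) — PASS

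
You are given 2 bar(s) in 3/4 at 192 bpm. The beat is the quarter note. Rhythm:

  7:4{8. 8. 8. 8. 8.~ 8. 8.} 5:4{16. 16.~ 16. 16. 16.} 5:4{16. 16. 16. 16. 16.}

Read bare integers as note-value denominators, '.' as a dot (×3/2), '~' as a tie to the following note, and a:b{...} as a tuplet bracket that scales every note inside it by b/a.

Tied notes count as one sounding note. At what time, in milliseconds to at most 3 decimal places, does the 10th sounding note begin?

note 10 onset = 21/5b = 1312.5ms

1. 0.0ms @ 0 + 133.929ms (3/7)
2. 133.929ms @ 3/7 + 133.929ms (3/7)
3. 267.857ms @ 6/7 + 133.929ms (3/7)
4. 401.786ms @ 9/7 + 133.929ms (3/7)
5. 535.714ms @ 12/7 + 267.857ms (6/7)
6. 803.571ms @ 18/7 + 133.929ms (3/7)
7. 937.5ms @ 3 + 93.75ms (3/10)
8. 1031.25ms @ 33/10 + 187.5ms (3/5)
9. 1218.75ms @ 39/10 + 93.75ms (3/10)
10. 1312.5ms @ 21/5 + 93.75ms (3/10)
11. 1406.25ms @ 9/2 + 93.75ms (3/10)
12. 1500.0ms @ 24/5 + 93.75ms (3/10)
13. 1593.75ms @ 51/10 + 93.75ms (3/10)
14. 1687.5ms @ 27/5 + 93.75ms (3/10)
15. 1781.25ms @ 57/10 + 93.75ms (3/10)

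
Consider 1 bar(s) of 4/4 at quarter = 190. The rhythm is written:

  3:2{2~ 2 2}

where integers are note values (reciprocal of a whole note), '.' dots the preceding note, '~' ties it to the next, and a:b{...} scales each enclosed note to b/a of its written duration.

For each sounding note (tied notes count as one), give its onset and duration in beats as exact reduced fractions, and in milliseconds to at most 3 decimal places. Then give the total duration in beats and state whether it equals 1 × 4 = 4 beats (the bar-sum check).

1) 0.0ms=0b +842.105ms=8/3b
2) 842.105ms=8/3b +421.053ms=4/3b
Σ=4b of 4 (190bpm 4/4) — PASS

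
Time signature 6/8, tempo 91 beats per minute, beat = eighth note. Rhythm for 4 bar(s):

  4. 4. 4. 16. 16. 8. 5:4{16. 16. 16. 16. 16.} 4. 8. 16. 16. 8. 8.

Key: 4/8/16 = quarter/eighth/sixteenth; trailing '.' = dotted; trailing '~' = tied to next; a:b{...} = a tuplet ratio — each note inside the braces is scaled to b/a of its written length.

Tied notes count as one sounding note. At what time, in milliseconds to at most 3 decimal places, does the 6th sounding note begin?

note 6 onset = 21/2b = 6923.077ms

1. 0.0ms @ 0 + 1978.022ms (3)
2. 1978.022ms @ 3 + 1978.022ms (3)
3. 3956.044ms @ 6 + 1978.022ms (3)
4. 5934.066ms @ 9 + 494.505ms (3/4)
5. 6428.571ms @ 39/4 + 494.505ms (3/4)
6. 6923.077ms @ 21/2 + 989.011ms (3/2)
7. 7912.088ms @ 12 + 395.604ms (3/5)
8. 8307.692ms @ 63/5 + 395.604ms (3/5)
9. 8703.297ms @ 66/5 + 395.604ms (3/5)
10. 9098.901ms @ 69/5 + 395.604ms (3/5)
11. 9494.505ms @ 72/5 + 395.604ms (3/5)
12. 9890.11ms @ 15 + 1978.022ms (3)
13. 11868.132ms @ 18 + 989.011ms (3/2)
14. 12857.143ms @ 39/2 + 494.505ms (3/4)
15. 13351.648ms @ 81/4 + 494.505ms (3/4)
16. 13846.154ms @ 21 + 989.011ms (3/2)
17. 14835.165ms @ 45/2 + 989.011ms (3/2)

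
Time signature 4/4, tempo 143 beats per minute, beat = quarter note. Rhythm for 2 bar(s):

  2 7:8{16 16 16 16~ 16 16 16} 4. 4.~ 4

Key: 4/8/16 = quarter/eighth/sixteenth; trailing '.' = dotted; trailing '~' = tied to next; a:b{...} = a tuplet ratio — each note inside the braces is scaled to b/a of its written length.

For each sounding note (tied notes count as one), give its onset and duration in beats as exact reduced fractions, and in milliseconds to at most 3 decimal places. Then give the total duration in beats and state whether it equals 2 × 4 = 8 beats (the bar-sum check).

1) 0.0ms=0b +839.161ms=2b
2) 839.161ms=2b +119.88ms=2/7b
3) 959.041ms=16/7b +119.88ms=2/7b
4) 1078.921ms=18/7b +119.88ms=2/7b
5) 1198.801ms=20/7b +239.76ms=4/7b
6) 1438.561ms=24/7b +119.88ms=2/7b
7) 1558.442ms=26/7b +119.88ms=2/7b
8) 1678.322ms=4b +629.371ms=3/2b
9) 2307.692ms=11/2b +1048.951ms=5/2b
Σ=8b of 8 (143bpm 4/4) — PASS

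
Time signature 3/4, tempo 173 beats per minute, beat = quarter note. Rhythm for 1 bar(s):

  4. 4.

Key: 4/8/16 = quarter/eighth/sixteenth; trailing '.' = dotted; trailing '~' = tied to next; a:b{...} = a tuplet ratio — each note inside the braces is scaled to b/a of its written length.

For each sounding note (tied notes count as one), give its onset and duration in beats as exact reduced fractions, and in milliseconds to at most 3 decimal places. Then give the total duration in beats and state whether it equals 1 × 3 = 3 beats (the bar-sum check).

1) 0.0ms=0b +520.231ms=3/2b
2) 520.231ms=3/2b +520.231ms=3/2b
Σ=3b of 3 (173bpm 3/4) — PASS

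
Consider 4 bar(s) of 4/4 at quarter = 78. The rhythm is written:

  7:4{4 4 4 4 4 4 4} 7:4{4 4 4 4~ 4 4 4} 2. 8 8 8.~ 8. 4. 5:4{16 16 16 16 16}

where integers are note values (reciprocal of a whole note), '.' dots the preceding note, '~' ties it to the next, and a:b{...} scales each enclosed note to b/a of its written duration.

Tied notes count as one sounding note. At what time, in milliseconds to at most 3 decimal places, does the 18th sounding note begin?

1. 0.0ms @ 0 + 439.56ms (4/7)
2. 439.56ms @ 4/7 + 439.56ms (4/7)
3. 879.121ms @ 8/7 + 439.56ms (4/7)
4. 1318.681ms @ 12/7 + 439.56ms (4/7)
5. 1758.242ms @ 16/7 + 439.56ms (4/7)
6. 2197.802ms @ 20/7 + 439.56ms (4/7)
7. 2637.363ms @ 24/7 + 439.56ms (4/7)
8. 3076.923ms @ 4 + 439.56ms (4/7)
9. 3516.484ms @ 32/7 + 439.56ms (4/7)
10. 3956.044ms @ 36/7 + 439.56ms (4/7)
11. 4395.604ms @ 40/7 + 879.121ms (8/7)
12. 5274.725ms @ 48/7 + 439.56ms (4/7)
13. 5714.286ms @ 52/7 + 439.56ms (4/7)
14. 6153.846ms @ 8 + 2307.692ms (3)
15. 8461.538ms @ 11 + 384.615ms (1/2)
16. 8846.154ms @ 23/2 + 384.615ms (1/2)
17. 9230.769ms @ 12 + 1153.846ms (3/2)
18. 10384.615ms @ 27/2 + 1153.846ms (3/2)
19. 11538.462ms @ 15 + 153.846ms (1/5)
20. 11692.308ms @ 76/5 + 153.846ms (1/5)
21. 11846.154ms @ 77/5 + 153.846ms (1/5)
22. 12000.0ms @ 78/5 + 153.846ms (1/5)
23. 12153.846ms @ 79/5 + 153.846ms (1/5)

note 18 onset = 27/2b = 10384.615ms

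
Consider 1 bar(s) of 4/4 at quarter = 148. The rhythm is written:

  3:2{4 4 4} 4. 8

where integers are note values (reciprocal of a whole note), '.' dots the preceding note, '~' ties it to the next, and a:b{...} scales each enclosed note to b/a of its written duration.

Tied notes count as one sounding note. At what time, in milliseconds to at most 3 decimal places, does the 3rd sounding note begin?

note 3 onset = 4/3b = 540.541ms

1. 0.0ms @ 0 + 270.27ms (2/3)
2. 270.27ms @ 2/3 + 270.27ms (2/3)
3. 540.541ms @ 4/3 + 270.27ms (2/3)
4. 810.811ms @ 2 + 608.108ms (3/2)
5. 1418.919ms @ 7/2 + 202.703ms (1/2)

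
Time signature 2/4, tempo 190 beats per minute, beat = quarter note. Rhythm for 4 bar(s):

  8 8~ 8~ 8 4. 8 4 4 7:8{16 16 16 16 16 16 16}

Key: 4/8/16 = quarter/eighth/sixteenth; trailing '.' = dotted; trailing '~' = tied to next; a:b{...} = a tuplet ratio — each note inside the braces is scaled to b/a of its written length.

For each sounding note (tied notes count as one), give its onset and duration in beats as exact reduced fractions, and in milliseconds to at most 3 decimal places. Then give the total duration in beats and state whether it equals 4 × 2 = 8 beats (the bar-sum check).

1) 0.0ms=0b +157.895ms=1/2b
2) 157.895ms=1/2b +473.684ms=3/2b
3) 631.579ms=2b +473.684ms=3/2b
4) 1105.263ms=7/2b +157.895ms=1/2b
5) 1263.158ms=4b +315.789ms=1b
6) 1578.947ms=5b +315.789ms=1b
7) 1894.737ms=6b +90.226ms=2/7b
8) 1984.962ms=44/7b +90.226ms=2/7b
9) 2075.188ms=46/7b +90.226ms=2/7b
10) 2165.414ms=48/7b +90.226ms=2/7b
11) 2255.639ms=50/7b +90.226ms=2/7b
12) 2345.865ms=52/7b +90.226ms=2/7b
13) 2436.09ms=54/7b +90.226ms=2/7b
Σ=8b of 8 (190bpm 2/4) — PASS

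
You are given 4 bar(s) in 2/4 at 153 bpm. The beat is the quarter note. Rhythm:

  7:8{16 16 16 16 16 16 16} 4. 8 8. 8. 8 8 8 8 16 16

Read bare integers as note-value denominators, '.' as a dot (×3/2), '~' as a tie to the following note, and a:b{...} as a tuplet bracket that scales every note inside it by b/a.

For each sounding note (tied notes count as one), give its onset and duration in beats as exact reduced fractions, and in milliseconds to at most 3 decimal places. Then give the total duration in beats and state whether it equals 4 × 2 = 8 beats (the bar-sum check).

1) 0.0ms=0b +112.045ms=2/7b
2) 112.045ms=2/7b +112.045ms=2/7b
3) 224.09ms=4/7b +112.045ms=2/7b
4) 336.134ms=6/7b +112.045ms=2/7b
5) 448.179ms=8/7b +112.045ms=2/7b
6) 560.224ms=10/7b +112.045ms=2/7b
7) 672.269ms=12/7b +112.045ms=2/7b
8) 784.314ms=2b +588.235ms=3/2b
9) 1372.549ms=7/2b +196.078ms=1/2b
10) 1568.627ms=4b +294.118ms=3/4b
11) 1862.745ms=19/4b +294.118ms=3/4b
12) 2156.863ms=11/2b +196.078ms=1/2b
13) 2352.941ms=6b +196.078ms=1/2b
14) 2549.02ms=13/2b +196.078ms=1/2b
15) 2745.098ms=7b +196.078ms=1/2b
16) 2941.176ms=15/2b +98.039ms=1/4b
17) 3039.216ms=31/4b +98.039ms=1/4b
Σ=8b of 8 (153bpm 2/4) — PASS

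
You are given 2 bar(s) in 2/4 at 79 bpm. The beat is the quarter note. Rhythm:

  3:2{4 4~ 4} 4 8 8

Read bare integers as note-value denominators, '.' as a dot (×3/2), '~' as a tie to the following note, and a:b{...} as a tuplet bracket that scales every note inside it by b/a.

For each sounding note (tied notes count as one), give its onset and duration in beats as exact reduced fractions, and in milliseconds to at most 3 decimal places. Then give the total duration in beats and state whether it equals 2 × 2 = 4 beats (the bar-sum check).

1) 0.0ms=0b +506.329ms=2/3b
2) 506.329ms=2/3b +1012.658ms=4/3b
3) 1518.987ms=2b +759.494ms=1b
4) 2278.481ms=3b +379.747ms=1/2b
5) 2658.228ms=7/2b +379.747ms=1/2b
Σ=4b of 4 (79bpm 2/4) — PASS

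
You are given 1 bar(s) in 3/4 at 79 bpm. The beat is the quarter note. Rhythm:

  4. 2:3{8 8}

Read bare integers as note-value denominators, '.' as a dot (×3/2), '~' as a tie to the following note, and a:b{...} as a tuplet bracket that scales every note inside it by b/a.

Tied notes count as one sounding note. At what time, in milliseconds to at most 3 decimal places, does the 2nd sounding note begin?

1. 0.0ms @ 0 + 1139.241ms (3/2)
2. 1139.241ms @ 3/2 + 569.62ms (3/4)
3. 1708.861ms @ 9/4 + 569.62ms (3/4)

note 2 onset = 3/2b = 1139.241ms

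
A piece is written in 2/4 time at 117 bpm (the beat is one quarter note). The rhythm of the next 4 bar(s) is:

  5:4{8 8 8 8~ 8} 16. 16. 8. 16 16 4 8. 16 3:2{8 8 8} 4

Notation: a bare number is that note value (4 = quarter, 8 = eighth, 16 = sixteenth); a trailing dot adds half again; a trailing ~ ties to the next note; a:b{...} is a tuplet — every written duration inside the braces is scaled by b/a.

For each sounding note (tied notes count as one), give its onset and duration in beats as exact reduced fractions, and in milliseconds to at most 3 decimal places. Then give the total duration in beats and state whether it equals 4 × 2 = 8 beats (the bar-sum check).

1) 0.0ms=0b +205.128ms=2/5b
2) 205.128ms=2/5b +205.128ms=2/5b
3) 410.256ms=4/5b +205.128ms=2/5b
4) 615.385ms=6/5b +410.256ms=4/5b
5) 1025.641ms=2b +192.308ms=3/8b
6) 1217.949ms=19/8b +192.308ms=3/8b
7) 1410.256ms=11/4b +384.615ms=3/4b
8) 1794.872ms=7/2b +128.205ms=1/4b
9) 1923.077ms=15/4b +128.205ms=1/4b
10) 2051.282ms=4b +512.821ms=1b
11) 2564.103ms=5b +384.615ms=3/4b
12) 2948.718ms=23/4b +128.205ms=1/4b
13) 3076.923ms=6b +170.94ms=1/3b
14) 3247.863ms=19/3b +170.94ms=1/3b
15) 3418.803ms=20/3b +170.94ms=1/3b
16) 3589.744ms=7b +512.821ms=1b
Σ=8b of 8 (117bpm 2/4) — PASS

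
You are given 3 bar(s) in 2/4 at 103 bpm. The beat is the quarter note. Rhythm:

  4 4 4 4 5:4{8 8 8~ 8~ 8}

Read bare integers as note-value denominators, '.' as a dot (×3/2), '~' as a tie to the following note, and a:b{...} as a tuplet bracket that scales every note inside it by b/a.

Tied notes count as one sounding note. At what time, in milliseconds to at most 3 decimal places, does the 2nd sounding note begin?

note 2 onset = 1b = 582.524ms

1. 0.0ms @ 0 + 582.524ms (1)
2. 582.524ms @ 1 + 582.524ms (1)
3. 1165.049ms @ 2 + 582.524ms (1)
4. 1747.573ms @ 3 + 582.524ms (1)
5. 2330.097ms @ 4 + 233.01ms (2/5)
6. 2563.107ms @ 22/5 + 233.01ms (2/5)
7. 2796.117ms @ 24/5 + 699.029ms (6/5)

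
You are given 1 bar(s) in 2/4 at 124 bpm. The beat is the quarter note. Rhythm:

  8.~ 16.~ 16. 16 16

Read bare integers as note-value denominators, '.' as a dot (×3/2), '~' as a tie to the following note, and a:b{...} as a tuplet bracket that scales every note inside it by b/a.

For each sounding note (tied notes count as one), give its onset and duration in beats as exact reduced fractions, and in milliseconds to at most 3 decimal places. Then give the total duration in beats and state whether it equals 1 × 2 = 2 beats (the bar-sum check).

1) 0.0ms=0b +725.806ms=3/2b
2) 725.806ms=3/2b +120.968ms=1/4b
3) 846.774ms=7/4b +120.968ms=1/4b
Σ=2b of 2 (124bpm 2/4) — PASS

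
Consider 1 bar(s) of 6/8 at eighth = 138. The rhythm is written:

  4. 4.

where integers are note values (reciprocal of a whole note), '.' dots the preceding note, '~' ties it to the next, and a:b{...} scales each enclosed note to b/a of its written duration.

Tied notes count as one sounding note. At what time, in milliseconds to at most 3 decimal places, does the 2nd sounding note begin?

note 2 onset = 3b = 1304.348ms

1. 0.0ms @ 0 + 1304.348ms (3)
2. 1304.348ms @ 3 + 1304.348ms (3)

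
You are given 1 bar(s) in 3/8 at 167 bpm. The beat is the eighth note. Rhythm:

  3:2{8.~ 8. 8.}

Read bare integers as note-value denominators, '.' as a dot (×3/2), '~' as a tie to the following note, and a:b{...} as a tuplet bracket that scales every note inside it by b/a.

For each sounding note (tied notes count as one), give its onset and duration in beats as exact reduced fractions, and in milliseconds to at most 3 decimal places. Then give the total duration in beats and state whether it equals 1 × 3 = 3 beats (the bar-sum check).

1) 0.0ms=0b +718.563ms=2b
2) 718.563ms=2b +359.281ms=1b
Σ=3b of 3 (167bpm 3/8) — PASS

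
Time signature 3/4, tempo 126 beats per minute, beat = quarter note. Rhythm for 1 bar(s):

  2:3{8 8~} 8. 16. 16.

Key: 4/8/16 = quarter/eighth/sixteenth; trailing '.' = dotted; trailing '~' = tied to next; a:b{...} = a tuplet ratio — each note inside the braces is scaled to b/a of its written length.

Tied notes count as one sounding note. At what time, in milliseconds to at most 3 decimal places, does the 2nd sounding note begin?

1. 0.0ms @ 0 + 357.143ms (3/4)
2. 357.143ms @ 3/4 + 714.286ms (3/2)
3. 1071.429ms @ 9/4 + 178.571ms (3/8)
4. 1250.0ms @ 21/8 + 178.571ms (3/8)

note 2 onset = 3/4b = 357.143ms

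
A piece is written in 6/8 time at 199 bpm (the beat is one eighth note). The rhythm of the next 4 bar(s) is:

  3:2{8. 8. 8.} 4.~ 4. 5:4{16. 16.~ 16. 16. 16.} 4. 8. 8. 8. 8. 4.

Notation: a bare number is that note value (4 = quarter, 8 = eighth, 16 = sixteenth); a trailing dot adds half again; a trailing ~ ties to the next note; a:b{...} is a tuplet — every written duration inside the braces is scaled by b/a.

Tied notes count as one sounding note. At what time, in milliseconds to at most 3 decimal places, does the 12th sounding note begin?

1. 0.0ms @ 0 + 301.508ms (1)
2. 301.508ms @ 1 + 301.508ms (1)
3. 603.015ms @ 2 + 301.508ms (1)
4. 904.523ms @ 3 + 1809.045ms (6)
5. 2713.568ms @ 9 + 180.905ms (3/5)
6. 2894.472ms @ 48/5 + 361.809ms (6/5)
7. 3256.281ms @ 54/5 + 180.905ms (3/5)
8. 3437.186ms @ 57/5 + 180.905ms (3/5)
9. 3618.09ms @ 12 + 904.523ms (3)
10. 4522.613ms @ 15 + 452.261ms (3/2)
11. 4974.874ms @ 33/2 + 452.261ms (3/2)
12. 5427.136ms @ 18 + 452.261ms (3/2)
13. 5879.397ms @ 39/2 + 452.261ms (3/2)
14. 6331.658ms @ 21 + 904.523ms (3)

note 12 onset = 18b = 5427.136ms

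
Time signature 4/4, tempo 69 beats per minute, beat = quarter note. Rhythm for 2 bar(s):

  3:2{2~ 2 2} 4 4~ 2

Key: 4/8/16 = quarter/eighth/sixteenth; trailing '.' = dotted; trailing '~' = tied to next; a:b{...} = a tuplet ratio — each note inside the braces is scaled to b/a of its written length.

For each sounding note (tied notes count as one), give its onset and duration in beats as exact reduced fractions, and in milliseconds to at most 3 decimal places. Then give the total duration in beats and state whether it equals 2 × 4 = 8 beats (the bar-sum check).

1) 0.0ms=0b +2318.841ms=8/3b
2) 2318.841ms=8/3b +1159.42ms=4/3b
3) 3478.261ms=4b +869.565ms=1b
4) 4347.826ms=5b +2608.696ms=3b
Σ=8b of 8 (69bpm 4/4) — PASS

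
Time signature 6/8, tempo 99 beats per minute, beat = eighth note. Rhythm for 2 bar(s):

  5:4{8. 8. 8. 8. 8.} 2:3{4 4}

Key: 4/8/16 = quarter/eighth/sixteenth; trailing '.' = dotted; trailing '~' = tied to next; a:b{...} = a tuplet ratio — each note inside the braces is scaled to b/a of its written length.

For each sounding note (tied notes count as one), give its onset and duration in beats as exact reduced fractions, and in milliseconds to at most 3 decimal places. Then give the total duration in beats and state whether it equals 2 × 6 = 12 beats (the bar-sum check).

1) 0.0ms=0b +727.273ms=6/5b
2) 727.273ms=6/5b +727.273ms=6/5b
3) 1454.545ms=12/5b +727.273ms=6/5b
4) 2181.818ms=18/5b +727.273ms=6/5b
5) 2909.091ms=24/5b +727.273ms=6/5b
6) 3636.364ms=6b +1818.182ms=3b
7) 5454.545ms=9b +1818.182ms=3b
Σ=12b of 12 (99bpm 6/8) — PASS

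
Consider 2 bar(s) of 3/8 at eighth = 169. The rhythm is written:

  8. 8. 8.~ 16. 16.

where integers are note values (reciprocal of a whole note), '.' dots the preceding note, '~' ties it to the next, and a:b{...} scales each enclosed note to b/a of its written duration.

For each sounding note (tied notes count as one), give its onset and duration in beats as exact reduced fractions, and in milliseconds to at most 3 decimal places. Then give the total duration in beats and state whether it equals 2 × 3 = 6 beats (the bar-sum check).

1) 0.0ms=0b +532.544ms=3/2b
2) 532.544ms=3/2b +532.544ms=3/2b
3) 1065.089ms=3b +798.817ms=9/4b
4) 1863.905ms=21/4b +266.272ms=3/4b
Σ=6b of 6 (169bpm 3/8) — PASS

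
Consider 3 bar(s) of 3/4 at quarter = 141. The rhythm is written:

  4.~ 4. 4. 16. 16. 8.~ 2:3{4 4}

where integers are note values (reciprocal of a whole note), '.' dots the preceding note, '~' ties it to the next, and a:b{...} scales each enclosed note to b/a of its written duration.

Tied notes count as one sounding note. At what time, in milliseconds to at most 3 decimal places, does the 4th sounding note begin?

1. 0.0ms @ 0 + 1276.596ms (3)
2. 1276.596ms @ 3 + 638.298ms (3/2)
3. 1914.894ms @ 9/2 + 159.574ms (3/8)
4. 2074.468ms @ 39/8 + 159.574ms (3/8)
5. 2234.043ms @ 21/4 + 957.447ms (9/4)
6. 3191.489ms @ 15/2 + 638.298ms (3/2)

note 4 onset = 39/8b = 2074.468ms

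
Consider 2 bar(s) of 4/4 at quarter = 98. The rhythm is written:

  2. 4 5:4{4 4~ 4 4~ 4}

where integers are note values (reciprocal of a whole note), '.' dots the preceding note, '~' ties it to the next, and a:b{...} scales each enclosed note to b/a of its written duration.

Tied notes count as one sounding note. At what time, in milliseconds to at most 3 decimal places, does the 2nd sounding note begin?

1. 0.0ms @ 0 + 1836.735ms (3)
2. 1836.735ms @ 3 + 612.245ms (1)
3. 2448.98ms @ 4 + 489.796ms (4/5)
4. 2938.776ms @ 24/5 + 979.592ms (8/5)
5. 3918.367ms @ 32/5 + 979.592ms (8/5)

note 2 onset = 3b = 1836.735ms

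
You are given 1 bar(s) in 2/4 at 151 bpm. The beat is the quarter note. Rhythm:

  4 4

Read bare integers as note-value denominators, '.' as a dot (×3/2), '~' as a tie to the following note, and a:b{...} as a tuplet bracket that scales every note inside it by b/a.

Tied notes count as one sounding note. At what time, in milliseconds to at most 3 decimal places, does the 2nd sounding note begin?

note 2 onset = 1b = 397.351ms

1. 0.0ms @ 0 + 397.351ms (1)
2. 397.351ms @ 1 + 397.351ms (1)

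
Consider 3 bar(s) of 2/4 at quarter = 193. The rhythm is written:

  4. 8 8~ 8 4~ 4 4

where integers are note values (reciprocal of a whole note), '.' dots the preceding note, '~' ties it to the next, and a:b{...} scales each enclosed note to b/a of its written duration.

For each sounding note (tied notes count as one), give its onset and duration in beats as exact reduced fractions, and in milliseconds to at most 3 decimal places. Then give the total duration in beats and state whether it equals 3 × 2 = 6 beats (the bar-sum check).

1) 0.0ms=0b +466.321ms=3/2b
2) 466.321ms=3/2b +155.44ms=1/2b
3) 621.762ms=2b +310.881ms=1b
4) 932.642ms=3b +621.762ms=2b
5) 1554.404ms=5b +310.881ms=1b
Σ=6b of 6 (193bpm 2/4) — PASS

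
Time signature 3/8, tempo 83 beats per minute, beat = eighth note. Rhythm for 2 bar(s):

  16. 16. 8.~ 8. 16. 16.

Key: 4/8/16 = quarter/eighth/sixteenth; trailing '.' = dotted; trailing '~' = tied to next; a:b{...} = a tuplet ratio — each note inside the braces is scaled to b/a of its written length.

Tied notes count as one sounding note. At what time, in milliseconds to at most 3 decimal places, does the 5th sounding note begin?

note 5 onset = 21/4b = 3795.181ms

1. 0.0ms @ 0 + 542.169ms (3/4)
2. 542.169ms @ 3/4 + 542.169ms (3/4)
3. 1084.337ms @ 3/2 + 2168.675ms (3)
4. 3253.012ms @ 9/2 + 542.169ms (3/4)
5. 3795.181ms @ 21/4 + 542.169ms (3/4)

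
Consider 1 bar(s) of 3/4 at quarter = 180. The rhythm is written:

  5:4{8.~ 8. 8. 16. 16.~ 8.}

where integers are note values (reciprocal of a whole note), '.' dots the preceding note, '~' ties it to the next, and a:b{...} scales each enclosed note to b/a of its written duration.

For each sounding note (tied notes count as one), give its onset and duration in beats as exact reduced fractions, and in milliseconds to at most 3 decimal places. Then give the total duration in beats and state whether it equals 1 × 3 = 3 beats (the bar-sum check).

1) 0.0ms=0b +400.0ms=6/5b
2) 400.0ms=6/5b +200.0ms=3/5b
3) 600.0ms=9/5b +100.0ms=3/10b
4) 700.0ms=21/10b +300.0ms=9/10b
Σ=3b of 3 (180bpm 3/4) — PASS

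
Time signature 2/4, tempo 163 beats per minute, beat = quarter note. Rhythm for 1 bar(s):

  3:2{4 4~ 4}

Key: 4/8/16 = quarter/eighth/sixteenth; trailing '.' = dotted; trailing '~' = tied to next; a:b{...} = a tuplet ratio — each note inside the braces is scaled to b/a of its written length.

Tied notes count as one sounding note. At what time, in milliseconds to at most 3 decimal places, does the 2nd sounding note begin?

1. 0.0ms @ 0 + 245.399ms (2/3)
2. 245.399ms @ 2/3 + 490.798ms (4/3)

note 2 onset = 2/3b = 245.399ms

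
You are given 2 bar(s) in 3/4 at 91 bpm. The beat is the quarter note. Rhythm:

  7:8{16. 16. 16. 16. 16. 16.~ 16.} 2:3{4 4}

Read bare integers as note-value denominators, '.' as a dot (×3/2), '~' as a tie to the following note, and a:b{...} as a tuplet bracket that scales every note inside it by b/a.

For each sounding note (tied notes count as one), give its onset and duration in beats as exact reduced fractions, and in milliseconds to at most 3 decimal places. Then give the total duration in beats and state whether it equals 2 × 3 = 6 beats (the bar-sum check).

1) 0.0ms=0b +282.575ms=3/7b
2) 282.575ms=3/7b +282.575ms=3/7b
3) 565.149ms=6/7b +282.575ms=3/7b
4) 847.724ms=9/7b +282.575ms=3/7b
5) 1130.298ms=12/7b +282.575ms=3/7b
6) 1412.873ms=15/7b +565.149ms=6/7b
7) 1978.022ms=3b +989.011ms=3/2b
8) 2967.033ms=9/2b +989.011ms=3/2b
Σ=6b of 6 (91bpm 3/4) — PASS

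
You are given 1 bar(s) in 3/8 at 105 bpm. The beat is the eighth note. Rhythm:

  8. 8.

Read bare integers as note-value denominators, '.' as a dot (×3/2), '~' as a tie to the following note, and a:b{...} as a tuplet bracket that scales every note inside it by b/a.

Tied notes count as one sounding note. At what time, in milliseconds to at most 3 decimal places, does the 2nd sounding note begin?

1. 0.0ms @ 0 + 857.143ms (3/2)
2. 857.143ms @ 3/2 + 857.143ms (3/2)

note 2 onset = 3/2b = 857.143ms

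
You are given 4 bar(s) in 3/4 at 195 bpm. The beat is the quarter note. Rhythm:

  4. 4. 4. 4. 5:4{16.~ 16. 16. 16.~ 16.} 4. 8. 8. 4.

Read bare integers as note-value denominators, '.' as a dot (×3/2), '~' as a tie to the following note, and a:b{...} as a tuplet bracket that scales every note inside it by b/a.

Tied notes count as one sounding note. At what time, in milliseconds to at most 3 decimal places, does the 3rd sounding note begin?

note 3 onset = 3b = 923.077ms

1. 0.0ms @ 0 + 461.538ms (3/2)
2. 461.538ms @ 3/2 + 461.538ms (3/2)
3. 923.077ms @ 3 + 461.538ms (3/2)
4. 1384.615ms @ 9/2 + 461.538ms (3/2)
5. 1846.154ms @ 6 + 184.615ms (3/5)
6. 2030.769ms @ 33/5 + 92.308ms (3/10)
7. 2123.077ms @ 69/10 + 184.615ms (3/5)
8. 2307.692ms @ 15/2 + 461.538ms (3/2)
9. 2769.231ms @ 9 + 230.769ms (3/4)
10. 3000.0ms @ 39/4 + 230.769ms (3/4)
11. 3230.769ms @ 21/2 + 461.538ms (3/2)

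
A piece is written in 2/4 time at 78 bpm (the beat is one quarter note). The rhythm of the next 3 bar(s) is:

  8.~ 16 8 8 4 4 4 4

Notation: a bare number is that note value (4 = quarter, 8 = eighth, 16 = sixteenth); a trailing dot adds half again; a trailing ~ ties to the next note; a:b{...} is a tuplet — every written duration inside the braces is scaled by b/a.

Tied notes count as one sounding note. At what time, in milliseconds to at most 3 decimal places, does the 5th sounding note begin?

note 5 onset = 3b = 2307.692ms

1. 0.0ms @ 0 + 769.231ms (1)
2. 769.231ms @ 1 + 384.615ms (1/2)
3. 1153.846ms @ 3/2 + 384.615ms (1/2)
4. 1538.462ms @ 2 + 769.231ms (1)
5. 2307.692ms @ 3 + 769.231ms (1)
6. 3076.923ms @ 4 + 769.231ms (1)
7. 3846.154ms @ 5 + 769.231ms (1)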